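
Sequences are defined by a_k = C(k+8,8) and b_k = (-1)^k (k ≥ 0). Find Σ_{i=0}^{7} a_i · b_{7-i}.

4352

Write out a_i and b_{7-i} for i = 0,…,7 and sum the products.
Σ = 1·(-1) + 9·1 + 45·(-1) + 165·1 + 495·(-1) + 1287·1 + 3003·(-1) + 6435·1 = 4352.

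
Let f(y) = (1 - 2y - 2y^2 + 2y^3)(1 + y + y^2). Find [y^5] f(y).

2

(1 - 2y - 2y^2 + 2y^3) has coefficients 1,-2,-2,2 for degrees 0…3.
(1 + y + y^2) has coefficients 1,1,1,0,0,0 for degrees 0…5.
[y^5] = 1·0 − 2·0 − 2·0 + 2·1 = 2.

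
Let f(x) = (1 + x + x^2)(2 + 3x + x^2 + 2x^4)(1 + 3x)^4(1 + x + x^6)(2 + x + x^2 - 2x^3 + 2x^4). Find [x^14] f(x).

(1 + x + x^2) has coefficients 1,1,1 for degrees 0…2.
(2 + 3x + x^2 + 2x^4) has coefficients 2,3,1,0,2,0,0,0,0,0,0,0,0,0,0 for degrees 0…14.
Multiplying by (1 + 3x)^4 gives running coefficients 2,27,145,390,542,375,189,216,162,0,0,0,0,0,0 for degrees 0…14.
Multiplying by (1 + x + x^6) gives running coefficients 2,29,172,535,932,917,566,432,523,552,542,375,189,216,162 for degrees 0…14.
Finally multiplying by (2 + x + x^2 - 2x^3 + 2x^4), the product of all factors after the first has coefficients 4,60,375,1267,2517,3015,2255,1553,2074,2761,2427,1662,1237,1016,1063 for degrees 0…14.
[x^14] = 1·1063 + 1·1016 + 1·1237 = 3316.

3316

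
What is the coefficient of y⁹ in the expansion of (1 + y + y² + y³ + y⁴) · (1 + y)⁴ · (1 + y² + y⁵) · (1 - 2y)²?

37

(1 + y + y² + y³ + y⁴) has coefficients 1,1,1,1,1 for degrees 0…4.
(1 + y)⁴ has coefficients 1,4,6,4,1,0,0,0,0,0 for degrees 0…9.
Multiplying by (1 + y² + y⁵) gives running coefficients 1,4,7,8,7,5,5,6,4,1 for degrees 0…9.
Finally multiplying by (1 - 2y)², the product of all factors after the first has coefficients 1,0,-5,-4,3,9,13,6,0,9 for degrees 0…9.
[y⁹] = 1·9 + 1·0 + 1·6 + 1·13 + 1·9 = 37.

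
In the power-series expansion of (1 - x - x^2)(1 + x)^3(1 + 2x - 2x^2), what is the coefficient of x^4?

-12

(1 - x - x^2) has coefficients 1,-1,-1 for degrees 0…2.
(1 + x)^3 has coefficients 1,3,3,1,0 for degrees 0…4.
Finally multiplying by (1 + 2x - 2x^2), the product of all factors after the first has coefficients 1,5,7,1,-4 for degrees 0…4.
[x^4] = 1·(-4) − 1·1 − 1·7 = -12.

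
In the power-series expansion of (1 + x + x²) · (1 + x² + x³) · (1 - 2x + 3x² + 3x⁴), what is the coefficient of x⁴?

(1 + x + x²) has coefficients 1,1,1 for degrees 0…2.
(1 + x² + x³) has coefficients 1,0,1,1,0 for degrees 0…4.
Finally multiplying by (1 - 2x + 3x² + 3x⁴), the product of all factors after the first has coefficients 1,-2,4,-1,4 for degrees 0…4.
[x⁴] = 1·4 + 1·(-1) + 1·4 = 7.

7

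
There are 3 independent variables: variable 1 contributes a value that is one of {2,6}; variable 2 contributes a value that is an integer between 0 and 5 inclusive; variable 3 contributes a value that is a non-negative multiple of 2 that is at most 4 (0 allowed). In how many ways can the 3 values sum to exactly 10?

4

The generating function for the choices is (t^2 + t^6)·(1 + t + t^2 + t^3 + t^4 + t^5)·(1 + t^2 + t^4); the count is [t^10].
(t^2 + t^6) has coefficients 0,0,1,0,0,0,1 for degrees 0…6.
(1 + t + t^2 + t^3 + t^4 + t^5) has coefficients 1,1,1,1,1,1,0,0,0,0,0 for degrees 0…10.
Finally multiplying by (1 + t^2 + t^4), the product of all factors after the first has coefficients 1,1,2,2,3,3,2,2,1,1,0 for degrees 0…10.
[t^10] = 1·1 + 1·3 = 4.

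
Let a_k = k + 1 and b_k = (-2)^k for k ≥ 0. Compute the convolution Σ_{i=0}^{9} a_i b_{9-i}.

-224

The convolution is the t^9 coefficient of A(t)B(t).
Σ = 1·(-512) + 2·256 + 3·(-128) + 4·64 + 5·(-32) + 6·16 + 7·(-8) + 8·4 + 9·(-2) + 10·1 = -224.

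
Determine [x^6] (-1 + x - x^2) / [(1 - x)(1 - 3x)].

The denominator gives the recurrence a_n = 4a_(n−1) − 3a_(n−2) for n ≥ 3; the numerator fixes a_0 = -1, a_1 = -3, a_2 = -10.
Iterating: -1, -3, -10, -31, -94, -283, -850, so a_6 = -850.

-850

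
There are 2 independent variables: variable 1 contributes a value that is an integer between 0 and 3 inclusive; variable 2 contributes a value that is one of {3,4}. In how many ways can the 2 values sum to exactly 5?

2

The generating function for the choices is (1 + y + y^2 + y^3)·(y^3 + y^4); the count is [y^5].
(1 + y + y^2 + y^3) has coefficients 1,1,1,1 for degrees 0…3.
(y^3 + y^4) has coefficients 0,0,0,1,1,0 for degrees 0…5.
[y^5] = 1·0 + 1·1 + 1·1 + 1·0 = 2.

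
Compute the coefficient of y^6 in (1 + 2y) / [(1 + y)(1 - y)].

Partial fractions give a closed form: a_n = (-1/2)·(-1)^n + (3/2)·1^n.
At n = 6: a_6 = 1.

1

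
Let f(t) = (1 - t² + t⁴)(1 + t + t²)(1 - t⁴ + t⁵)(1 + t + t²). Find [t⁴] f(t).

-2

(1 - t² + t⁴) has coefficients 1,0,-1,0,1 for degrees 0…4.
(1 + t + t²) has coefficients 1,1,1,0,0 for degrees 0…4.
Multiplying by (1 - t⁴ + t⁵) gives running coefficients 1,1,1,0,-1 for degrees 0…4.
Finally multiplying by (1 + t + t²), the product of all factors after the first has coefficients 1,2,3,2,0 for degrees 0…4.
[t⁴] = 1·0 − 1·3 + 1·1 = -2.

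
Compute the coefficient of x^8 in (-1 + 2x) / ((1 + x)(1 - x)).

-1

Partial fractions give a closed form: a_n = (-3/2)·(-1)^n + (1/2)·1^n.
At n = 8: a_8 = -1.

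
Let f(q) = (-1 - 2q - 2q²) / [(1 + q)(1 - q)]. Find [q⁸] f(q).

The denominator gives the recurrence a_n = a_(n−2) for n ≥ 3; the numerator fixes a_0 = -1, a_1 = -2, a_2 = -3.
Iterating: -1, -2, -3, -2, -3, -2, -3, -2, -3, so a_8 = -3.

-3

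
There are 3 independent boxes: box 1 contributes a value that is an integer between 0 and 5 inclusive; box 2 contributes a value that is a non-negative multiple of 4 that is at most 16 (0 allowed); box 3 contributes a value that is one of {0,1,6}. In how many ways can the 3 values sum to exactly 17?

5

The generating function for the choices is (1 + q + q² + q³ + q⁴ + q⁵)·(1 + q⁴ + q⁸ + q¹² + q¹⁶)·(1 + q + q⁶); the count is [q¹⁷].
(1 + q + q² + q³ + q⁴ + q⁵) has coefficients 1,1,1,1,1,1 for degrees 0…5.
(1 + q⁴ + q⁸ + q¹² + q¹⁶) has coefficients 1,0,0,0,1,0,0,0,1,0,0,0,1,0,0,0,1,0 for degrees 0…17.
Finally multiplying by (1 + q + q⁶), the product of all factors after the first has coefficients 1,1,0,0,1,1,1,0,1,1,1,0,1,1,1,0,1,1 for degrees 0…17.
[q¹⁷] = 1·1 + 1·1 + 1·0 + 1·1 + 1·1 + 1·1 = 5.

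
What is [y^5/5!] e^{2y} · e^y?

The EGF product rule gives c_5 = Σ_{k_1+k_2=5} C(5; k_1,k_2) · ∏ g_i(k_i), where e^{2y} gives (2)^k; e^y gives (1)^k.
g_1(k) for k = 0…5: 1, 2, 4, 8, 16, 32.
g_2(k) for k = 0…5: 1, 1, 1, 1, 1, 1.
c_5 = Σ_k C(5,k)·g_1(k)·g_2(5−k) = 1·1·1 + 5·2·1 + 10·4·1 + 10·8·1 + 5·16·1 + 1·32·1 = 1 + 10 + 40 + 80 + 80 + 32 = 243.

243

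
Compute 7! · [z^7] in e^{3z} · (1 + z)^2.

The EGF product rule gives c_7 = Σ_{k_1+k_2=7} C(7; k_1,k_2) · ∏ g_i(k_i), where e^{3z} gives (3)^k; (1+z)^2 gives the falling factorial (2)_k.
g_1(k) for k = 0…7: 1, 3, 9, 27, 81, 243, 729, 2187.
g_2(k) for k = 0…7: 1, 2, 2, 0, 0, 0, 0, 0.
c_7 = Σ_k C(7,k)·g_1(k)·g_2(7−k) = 21·243·2 + 7·729·2 + 1·2187·1 = 10206 + 10206 + 2187 = 22599.

22599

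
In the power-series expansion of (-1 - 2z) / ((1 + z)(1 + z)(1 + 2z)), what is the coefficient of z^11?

12

The denominator gives the recurrence a_n = −4a_(n−1) − 5a_(n−2) − 2a_(n−3) for n ≥ 3; the numerator fixes a_0 = -1, a_1 = 2, a_2 = -3.
Iterating: -1, 2, -3, 4, -5, 6, -7, 8, -9, 10, -11, 12, so a_11 = 12.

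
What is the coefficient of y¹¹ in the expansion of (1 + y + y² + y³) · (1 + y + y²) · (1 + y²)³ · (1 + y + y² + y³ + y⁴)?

32

(1 + y + y² + y³) has coefficients 1,1,1,1 for degrees 0…3.
(1 + y + y²) has coefficients 1,1,1,0,0,0,0,0,0,0,0,0 for degrees 0…11.
Multiplying by (1 + y²)³ gives running coefficients 1,1,4,3,6,3,4,1,1,0,0,0 for degrees 0…11.
Finally multiplying by (1 + y + y² + y³ + y⁴), the product of all factors after the first has coefficients 1,2,6,9,15,17,20,17,15,9,6,2 for degrees 0…11.
[y¹¹] = 1·2 + 1·6 + 1·9 + 1·15 = 32.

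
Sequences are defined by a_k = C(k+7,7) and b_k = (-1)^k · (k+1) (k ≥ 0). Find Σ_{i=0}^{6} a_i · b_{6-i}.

781

The convolution is the t^6 coefficient of A(t)B(t).
Σ = 1·7 + 8·(-6) + 36·5 + 120·(-4) + 330·3 + 792·(-2) + 1716·1 = 781.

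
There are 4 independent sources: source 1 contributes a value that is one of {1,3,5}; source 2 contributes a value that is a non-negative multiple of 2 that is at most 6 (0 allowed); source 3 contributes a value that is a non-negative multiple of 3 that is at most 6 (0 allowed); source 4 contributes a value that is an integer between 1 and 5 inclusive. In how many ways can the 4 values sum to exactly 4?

3

The generating function for the choices is (x + x^3 + x^5)·(1 + x^2 + x^4 + x^6)·(1 + x^3 + x^6)·(x + x^2 + x^3 + x^4 + x^5); the count is [x^4].
(x + x^3 + x^5) has coefficients 0,1,0,1,0 for degrees 0…4.
(1 + x^2 + x^4 + x^6) has coefficients 1,0,1,0,1 for degrees 0…4.
Multiplying by (1 + x^3 + x^6) gives running coefficients 1,0,1,1,1 for degrees 0…4.
Finally multiplying by (x + x^2 + x^3 + x^4 + x^5), the product of all factors after the first has coefficients 0,1,1,2,3 for degrees 0…4.
[x^4] = 1·2 + 1·1 = 3.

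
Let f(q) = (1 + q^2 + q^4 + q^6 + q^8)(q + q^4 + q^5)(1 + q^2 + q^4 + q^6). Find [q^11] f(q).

7

(1 + q^2 + q^4 + q^6 + q^8) has coefficients 1,0,1,0,1,0,1,0,1 for degrees 0…8.
(q + q^4 + q^5) has coefficients 0,1,0,0,1,1,0,0,0,0,0,0 for degrees 0…11.
Finally multiplying by (1 + q^2 + q^4 + q^6), the product of all factors after the first has coefficients 0,1,0,1,1,2,1,2,1,1,1,1 for degrees 0…11.
[q^11] = 1·1 + 1·1 + 1·2 + 1·2 + 1·1 = 7.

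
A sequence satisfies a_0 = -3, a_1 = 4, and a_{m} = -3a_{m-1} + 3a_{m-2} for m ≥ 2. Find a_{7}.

The ordinary generating function has denominator 1 + 3t - 3t^2.
Iterating the recurrence: a_0,…,a_{7} = -3, 4, -21, 75, -288, 1089, -4131, 15660.

15660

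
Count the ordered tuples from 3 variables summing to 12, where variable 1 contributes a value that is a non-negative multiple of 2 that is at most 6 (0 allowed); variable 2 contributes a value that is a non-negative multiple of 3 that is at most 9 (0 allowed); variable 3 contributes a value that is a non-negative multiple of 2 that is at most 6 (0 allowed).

5

The generating function for the choices is (1 + y^2 + y^4 + y^6)·(1 + y^3 + y^6 + y^9)·(1 + y^2 + y^4 + y^6); the count is [y^12].
(1 + y^2 + y^4 + y^6) has coefficients 1,0,1,0,1,0,1 for degrees 0…6.
(1 + y^3 + y^6 + y^9) has coefficients 1,0,0,1,0,0,1,0,0,1,0,0,0 for degrees 0…12.
Finally multiplying by (1 + y^2 + y^4 + y^6), the product of all factors after the first has coefficients 1,0,1,1,1,1,2,1,1,2,1,1,1 for degrees 0…12.
[y^12] = 1·1 + 1·1 + 1·1 + 1·2 = 5.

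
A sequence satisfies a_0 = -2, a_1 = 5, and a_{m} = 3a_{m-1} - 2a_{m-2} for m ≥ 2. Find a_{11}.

The ordinary generating function has denominator 1 - 3q + 2q^2.
Iterating the recurrence: a_0,…,a_{11} = -2, 5, 19, 47, 103, 215, 439, 887, 1783, 3575, 7159, 14327.

14327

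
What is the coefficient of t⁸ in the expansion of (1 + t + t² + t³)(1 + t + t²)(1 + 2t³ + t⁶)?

5

(1 + t + t² + t³) has coefficients 1,1,1,1 for degrees 0…3.
(1 + t + t²) has coefficients 1,1,1,0,0,0,0,0,0 for degrees 0…8.
Finally multiplying by (1 + 2t³ + t⁶), the product of all factors after the first has coefficients 1,1,1,2,2,2,1,1,1 for degrees 0…8.
[t⁸] = 1·1 + 1·1 + 1·1 + 1·2 = 5.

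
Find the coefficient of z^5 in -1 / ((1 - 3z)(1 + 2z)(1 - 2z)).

Partial fractions give a closed form: a_n = (-9/5)·3^n + (-1/5)·(-2)^n + (1)·2^n.
At n = 5: a_5 = -399.

-399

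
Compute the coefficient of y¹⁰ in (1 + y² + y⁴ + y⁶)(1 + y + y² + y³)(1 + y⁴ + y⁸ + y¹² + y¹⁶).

4

(1 + y² + y⁴ + y⁶) has coefficients 1,0,1,0,1,0,1 for degrees 0…6.
(1 + y + y² + y³) has coefficients 1,1,1,1,0,0,0,0,0,0,0 for degrees 0…10.
Finally multiplying by (1 + y⁴ + y⁸ + y¹² + y¹⁶), the product of all factors after the first has coefficients 1,1,1,1,1,1,1,1,1,1,1 for degrees 0…10.
[y¹⁰] = 1·1 + 1·1 + 1·1 + 1·1 = 4.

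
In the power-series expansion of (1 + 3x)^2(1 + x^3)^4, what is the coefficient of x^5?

36

(1 + 3x)^2 has coefficients 1,6,9 for degrees 0…2.
(1 + x^3)^4 has coefficients 1,0,0,4,0,0 for degrees 0…5.
[x^5] = 1·0 + 6·0 + 9·4 = 36.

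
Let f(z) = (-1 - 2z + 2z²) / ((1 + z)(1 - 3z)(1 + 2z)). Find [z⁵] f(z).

Partial fractions give a closed form: a_n = (-3/4)·(-1)^n + (-13/20)·3^n + (2/5)·(-2)^n.
At n = 5: a_5 = -170.

-170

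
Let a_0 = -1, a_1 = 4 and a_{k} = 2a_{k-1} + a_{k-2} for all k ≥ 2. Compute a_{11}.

The ordinary generating function has denominator 1 - 2y - y^2.
Iterating the recurrence: a_0,…,a_{11} = -1, 4, 7, 18, 43, 104, 251, 606, 1463, 3532, 8527, 20586.

20586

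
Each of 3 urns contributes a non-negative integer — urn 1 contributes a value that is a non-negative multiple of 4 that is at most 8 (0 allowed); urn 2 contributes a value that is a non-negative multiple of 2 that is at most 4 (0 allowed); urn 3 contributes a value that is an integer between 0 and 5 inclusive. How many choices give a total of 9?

5

The generating function for the choices is (1 + x^4 + x^8)·(1 + x^2 + x^4)·(1 + x + x^2 + x^3 + x^4 + x^5); the count is [x^9].
(1 + x^4 + x^8) has coefficients 1,0,0,0,1,0,0,0,1 for degrees 0…8.
(1 + x^2 + x^4) has coefficients 1,0,1,0,1,0,0,0,0,0 for degrees 0…9.
Finally multiplying by (1 + x + x^2 + x^3 + x^4 + x^5), the product of all factors after the first has coefficients 1,1,2,2,3,3,2,2,1,1 for degrees 0…9.
[x^9] = 1·1 + 1·3 + 1·1 = 5.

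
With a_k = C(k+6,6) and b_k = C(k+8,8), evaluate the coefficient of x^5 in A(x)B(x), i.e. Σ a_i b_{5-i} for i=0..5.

The convolution is the t^5 coefficient of A(t)B(t).
Σ = 1·1287 + 7·495 + 28·165 + 84·45 + 210·9 + 462·1 = 15504.

15504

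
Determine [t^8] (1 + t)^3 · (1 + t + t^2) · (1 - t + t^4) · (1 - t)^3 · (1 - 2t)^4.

(1 + t)^3 has coefficients 1,3,3,1 for degrees 0…3.
(1 + t + t^2) has coefficients 1,1,1,0,0,0,0,0,0 for degrees 0…8.
Multiplying by (1 - t + t^4) gives running coefficients 1,0,0,-1,1,1,1,0,0 for degrees 0…8.
Multiplying by (1 - t)^3 gives running coefficients 1,-3,3,-2,4,-5,2,-1,2 for degrees 0…8.
Finally multiplying by (1 - 2t)^4, the product of all factors after the first has coefficients 1,-11,51,-130,204,-229,250,-297,282 for degrees 0…8.
[t^8] = 1·282 + 3·(-297) + 3·250 + 1·(-229) = -88.

-88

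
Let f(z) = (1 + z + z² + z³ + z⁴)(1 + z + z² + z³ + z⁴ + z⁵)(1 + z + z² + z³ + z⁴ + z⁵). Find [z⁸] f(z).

23

(1 + z + z² + z³ + z⁴) has coefficients 1,1,1,1,1 for degrees 0…4.
(1 + z + z² + z³ + z⁴ + z⁵) has coefficients 1,1,1,1,1,1,0,0,0 for degrees 0…8.
Finally multiplying by (1 + z + z² + z³ + z⁴ + z⁵), the product of all factors after the first has coefficients 1,2,3,4,5,6,5,4,3 for degrees 0…8.
[z⁸] = 1·3 + 1·4 + 1·5 + 1·6 + 1·5 = 23.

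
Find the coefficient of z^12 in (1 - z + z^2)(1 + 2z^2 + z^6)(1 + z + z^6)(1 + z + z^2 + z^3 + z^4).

5

(1 - z + z^2) has coefficients 1,-1,1 for degrees 0…2.
(1 + 2z^2 + z^6) has coefficients 1,0,2,0,0,0,1,0,0,0,0,0,0 for degrees 0…12.
Multiplying by (1 + z + z^6) gives running coefficients 1,1,2,2,0,0,2,1,2,0,0,0,1 for degrees 0…12.
Finally multiplying by (1 + z + z^2 + z^3 + z^4), the product of all factors after the first has coefficients 1,2,4,6,6,5,6,5,5,5,5,3,3 for degrees 0…12.
[z^12] = 1·3 − 1·3 + 1·5 = 5.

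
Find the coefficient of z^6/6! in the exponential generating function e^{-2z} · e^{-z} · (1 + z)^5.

-621

The EGF product rule gives c_6 = Σ_{k_1+k_2+k_3=6} C(6; k_1,k_2,k_3) · ∏ g_i(k_i), where e^{-2z} gives (-2)^k; e^{-z} gives (-1)^k; (1+z)^5 gives the falling factorial (5)_k.
g_1(k) for k = 0…6: 1, -2, 4, -8, 16, -32, 64.
g_2(k) for k = 0…6: 1, -1, 1, -1, 1, -1, 1.
g_3(k) for k = 0…6: 1, 5, 20, 60, 120, 120, 0.
First combine the last two factors: h(k) = Σ_j C(k,j)·g_2(j)·g_3(k−j) for k = 0…6: 1, 4, 11, 14, -19, -56, 151.
c_6 = Σ_k C(6,k)·g_1(k)·h(6−k) = 1·1·151 + 6·(-2)·(-56) + 15·4·(-19) + 20·(-8)·14 + 15·16·11 + 6·(-32)·4 + 1·64·1 = 151 + 672 − 1140 − 2240 + 2640 − 768 + 64 = -621.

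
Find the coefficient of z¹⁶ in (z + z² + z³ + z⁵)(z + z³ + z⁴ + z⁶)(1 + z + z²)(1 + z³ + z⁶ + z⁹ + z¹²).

16

(z + z² + z³ + z⁵) has coefficients 0,1,1,1,0,1 for degrees 0…5.
(z + z³ + z⁴ + z⁶) has coefficients 0,1,0,1,1,0,1,0,0,0,0,0,0,0,0,0,0 for degrees 0…16.
Multiplying by (1 + z + z²) gives running coefficients 0,1,1,2,2,2,2,1,1,0,0,0,0,0,0,0,0 for degrees 0…16.
Finally multiplying by (1 + z³ + z⁶ + z⁹ + z¹²), the product of all factors after the first has coefficients 0,1,1,2,3,3,4,4,4,4,4,4,4,4,4,4,3 for degrees 0…16.
[z¹⁶] = 1·4 + 1·4 + 1·4 + 1·4 = 16.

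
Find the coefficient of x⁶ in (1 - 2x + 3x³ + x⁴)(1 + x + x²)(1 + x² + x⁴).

(1 - 2x + 3x³ + x⁴) has coefficients 1,-2,0,3,1 for degrees 0…4.
(1 + x + x²) has coefficients 1,1,1,0,0,0,0 for degrees 0…6.
Finally multiplying by (1 + x² + x⁴), the product of all factors after the first has coefficients 1,1,2,1,2,1,1 for degrees 0…6.
[x⁶] = 1·1 − 2·1 + 3·1 + 1·2 = 4.

4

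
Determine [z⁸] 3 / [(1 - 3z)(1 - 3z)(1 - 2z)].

The denominator gives the recurrence a_n = 8a_(n−1) − 21a_(n−2) + 18a_(n−3) for n ≥ 3; the numerator fixes a_0 = 3, a_1 = 24, a_2 = 129.
Iterating: 3, 24, 129, 582, 2379, 9132, 33573, 119634, 416415, so a_8 = 416415.

416415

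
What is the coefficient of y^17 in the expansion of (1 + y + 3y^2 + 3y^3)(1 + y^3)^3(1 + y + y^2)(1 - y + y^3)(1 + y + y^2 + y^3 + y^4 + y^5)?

58

(1 + y + 3y^2 + 3y^3) has coefficients 1,1,3,3 for degrees 0…3.
(1 + y^3)^3 has coefficients 1,0,0,3,0,0,3,0,0,1,0,0,0,0,0,0,0,0 for degrees 0…17.
Multiplying by (1 + y + y^2) gives running coefficients 1,1,1,3,3,3,3,3,3,1,1,1,0,0,0,0,0,0 for degrees 0…17.
Multiplying by (1 - y + y^3) gives running coefficients 1,0,0,3,1,1,3,3,3,1,3,3,0,1,1,0,0,0 for degrees 0…17.
Finally multiplying by (1 + y + y^2 + y^3 + y^4 + y^5), the product of all factors after the first has coefficients 1,1,1,4,5,6,8,11,14,12,14,16,13,11,9,8,5,2 for degrees 0…17.
[y^17] = 1·2 + 1·5 + 3·8 + 3·9 = 58.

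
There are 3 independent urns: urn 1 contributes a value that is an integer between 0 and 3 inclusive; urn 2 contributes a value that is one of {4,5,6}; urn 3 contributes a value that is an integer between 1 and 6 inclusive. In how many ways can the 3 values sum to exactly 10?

The generating function for the choices is (1 + x + x^2 + x^3)·(x^4 + x^5 + x^6)·(x + x^2 + x^3 + x^4 + x^5 + x^6); the count is [x^10].
(1 + x + x^2 + x^3) has coefficients 1,1,1,1 for degrees 0…3.
(x^4 + x^5 + x^6) has coefficients 0,0,0,0,1,1,1,0,0,0,0 for degrees 0…10.
Finally multiplying by (x + x^2 + x^3 + x^4 + x^5 + x^6), the product of all factors after the first has coefficients 0,0,0,0,0,1,2,3,3,3,3 for degrees 0…10.
[x^10] = 1·3 + 1·3 + 1·3 + 1·3 = 12.

12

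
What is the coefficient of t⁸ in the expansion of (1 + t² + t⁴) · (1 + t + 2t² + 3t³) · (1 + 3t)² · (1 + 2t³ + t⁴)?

206

(1 + t² + t⁴) has coefficients 1,0,1,0,1 for degrees 0…4.
(1 + t + 2t² + 3t³) has coefficients 1,1,2,3,0,0,0,0,0 for degrees 0…8.
Multiplying by (1 + 3t)² gives running coefficients 1,7,17,24,36,27,0,0,0 for degrees 0…8.
Finally multiplying by (1 + 2t³ + t⁴), the product of all factors after the first has coefficients 1,7,17,26,51,68,65,96,90 for degrees 0…8.
[t⁸] = 1·90 + 1·65 + 1·51 = 206.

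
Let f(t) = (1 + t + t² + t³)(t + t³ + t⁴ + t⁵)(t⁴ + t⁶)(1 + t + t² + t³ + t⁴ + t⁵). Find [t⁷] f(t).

5

(1 + t + t² + t³) has coefficients 1,1,1,1 for degrees 0…3.
(t + t³ + t⁴ + t⁵) has coefficients 0,1,0,1,1,1,0,0 for degrees 0…7.
Multiplying by (t⁴ + t⁶) gives running coefficients 0,0,0,0,0,1,0,2 for degrees 0…7.
Finally multiplying by (1 + t + t² + t³ + t⁴ + t⁵), the product of all factors after the first has coefficients 0,0,0,0,0,1,1,3 for degrees 0…7.
[t⁷] = 1·3 + 1·1 + 1·1 + 1·0 = 5.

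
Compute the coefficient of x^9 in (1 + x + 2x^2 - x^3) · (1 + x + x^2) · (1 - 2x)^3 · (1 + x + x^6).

(1 + x + 2x^2 - x^3) has coefficients 1,1,2,-1 for degrees 0…3.
(1 + x + x^2) has coefficients 1,1,1,0,0,0,0,0,0,0 for degrees 0…9.
Multiplying by (1 - 2x)^3 gives running coefficients 1,-5,7,-2,4,-8,0,0,0,0 for degrees 0…9.
Finally multiplying by (1 + x + x^6), the product of all factors after the first has coefficients 1,-4,2,5,2,-4,-7,-5,7,-2 for degrees 0…9.
[x^9] = 1·(-2) + 1·7 + 2·(-5) − 1·(-7) = 2.

2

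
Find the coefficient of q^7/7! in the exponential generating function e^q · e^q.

128

The EGF product rule gives c_7 = Σ_{k_1+k_2=7} C(7; k_1,k_2) · ∏ g_i(k_i), where e^q gives (1)^k; e^q gives (1)^k.
g_1(k) for k = 0…7: 1, 1, 1, 1, 1, 1, 1, 1.
g_2(k) for k = 0…7: 1, 1, 1, 1, 1, 1, 1, 1.
c_7 = Σ_k C(7,k)·g_1(k)·g_2(7−k) = 1·1·1 + 7·1·1 + 21·1·1 + 35·1·1 + 35·1·1 + 21·1·1 + 7·1·1 + 1·1·1 = 1 + 7 + 21 + 35 + 35 + 21 + 7 + 1 = 128.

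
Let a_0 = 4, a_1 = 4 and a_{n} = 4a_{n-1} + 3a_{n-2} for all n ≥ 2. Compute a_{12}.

The ordinary generating function has denominator 1 - 4x - 3x^2.
Iterating the recurrence: a_0,…,a_{12} = 4, 4, 28, 124, 580, 2692, 12508, 58108, 269956, 1254148, 5826460, 27068284, 125752516.

125752516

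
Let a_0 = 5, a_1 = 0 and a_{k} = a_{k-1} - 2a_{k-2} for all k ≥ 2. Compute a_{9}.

The ordinary generating function has denominator 1 - x + 2x^2.
Iterating the recurrence: a_0,…,a_{9} = 5, 0, -10, -10, 10, 30, 10, -50, -70, 30.

30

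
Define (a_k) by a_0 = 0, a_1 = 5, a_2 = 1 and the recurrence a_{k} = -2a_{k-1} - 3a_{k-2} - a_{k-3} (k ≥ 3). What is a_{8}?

The ordinary generating function has denominator 1 + 2z + 3z^2 + z^3.
Iterating the recurrence: a_0,…,a_{8} = 0, 5, 1, -17, 26, -2, -57, 94, -15.

-15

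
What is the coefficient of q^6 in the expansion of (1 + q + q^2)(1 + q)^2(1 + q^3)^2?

7

(1 + q + q^2) has coefficients 1,1,1 for degrees 0…2.
(1 + q)^2 has coefficients 1,2,1,0,0,0,0 for degrees 0…6.
Finally multiplying by (1 + q^3)^2, the product of all factors after the first has coefficients 1,2,1,2,4,2,1 for degrees 0…6.
[q^6] = 1·1 + 1·2 + 1·4 = 7.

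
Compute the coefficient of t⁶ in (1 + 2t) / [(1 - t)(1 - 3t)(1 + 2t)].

1093

Partial fractions give a closed form: a_n = (-1/2)·1^n + (3/2)·3^n.
At n = 6: a_6 = 1093.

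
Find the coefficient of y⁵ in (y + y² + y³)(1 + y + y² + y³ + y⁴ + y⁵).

(y + y² + y³) has coefficients 0,1,1,1 for degrees 0…3.
(1 + y + y² + y³ + y⁴ + y⁵) has coefficients 1,1,1,1,1,1 for degrees 0…5.
[y⁵] = 1·1 + 1·1 + 1·1 = 3.

3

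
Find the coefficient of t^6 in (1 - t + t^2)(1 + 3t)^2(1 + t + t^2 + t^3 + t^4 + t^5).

15

(1 - t + t^2) has coefficients 1,-1,1 for degrees 0…2.
(1 + 3t)^2 has coefficients 1,6,9,0,0,0,0 for degrees 0…6.
Finally multiplying by (1 + t + t^2 + t^3 + t^4 + t^5), the product of all factors after the first has coefficients 1,7,16,16,16,16,15 for degrees 0…6.
[t^6] = 1·15 − 1·16 + 1·16 = 15.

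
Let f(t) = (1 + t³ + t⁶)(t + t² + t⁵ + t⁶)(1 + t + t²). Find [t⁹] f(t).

(1 + t³ + t⁶) has coefficients 1,0,0,1,0,0,1 for degrees 0…6.
(t + t² + t⁵ + t⁶) has coefficients 0,1,1,0,0,1,1,0,0,0 for degrees 0…9.
Finally multiplying by (1 + t + t²), the product of all factors after the first has coefficients 0,1,2,2,1,1,2,2,1,0 for degrees 0…9.
[t⁹] = 1·0 + 1·2 + 1·2 = 4.

4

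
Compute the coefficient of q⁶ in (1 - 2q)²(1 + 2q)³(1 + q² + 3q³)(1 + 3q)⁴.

-1127

(1 - 2q)² has coefficients 1,-4,4 for degrees 0…2.
(1 + 2q)³ has coefficients 1,6,12,8,0,0,0 for degrees 0…6.
Multiplying by (1 + q² + 3q³) gives running coefficients 1,6,13,17,30,44,24 for degrees 0…6.
Finally multiplying by (1 + 3q)⁴, the product of all factors after the first has coefficients 1,18,139,605,1665,3212,5061 for degrees 0…6.
[q⁶] = 1·5061 − 4·3212 + 4·1665 = -1127.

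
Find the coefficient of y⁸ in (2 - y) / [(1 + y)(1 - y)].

Partial fractions give a closed form: a_n = (3/2)·(-1)^n + (1/2)·1^n.
At n = 8: a_8 = 2.

2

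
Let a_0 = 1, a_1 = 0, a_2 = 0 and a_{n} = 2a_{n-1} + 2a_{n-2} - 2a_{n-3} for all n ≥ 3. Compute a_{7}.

-72

The ordinary generating function has denominator 1 - 2z - 2z^2 + 2z^3.
Iterating the recurrence: a_0,…,a_{7} = 1, 0, 0, -2, -4, -12, -28, -72.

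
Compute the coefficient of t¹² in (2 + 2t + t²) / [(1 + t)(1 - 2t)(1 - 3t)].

Partial fractions give a closed form: a_n = (1/12)·(-1)^n + (-13/3)·2^n + (25/4)·3^n.
At n = 12: a_12 = 3303757.

3303757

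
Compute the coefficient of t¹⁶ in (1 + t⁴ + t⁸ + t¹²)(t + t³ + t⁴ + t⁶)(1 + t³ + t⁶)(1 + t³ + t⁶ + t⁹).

12

(1 + t⁴ + t⁸ + t¹²) has coefficients 1,0,0,0,1,0,0,0,1,0,0,0,1 for degrees 0…12.
(t + t³ + t⁴ + t⁶) has coefficients 0,1,0,1,1,0,1,0,0,0,0,0,0,0,0,0,0 for degrees 0…16.
Multiplying by (1 + t³ + t⁶) gives running coefficients 0,1,0,1,2,0,2,2,0,2,1,0,1,0,0,0,0 for degrees 0…16.
Finally multiplying by (1 + t³ + t⁶ + t⁹), the product of all factors after the first has coefficients 0,1,0,1,3,0,3,5,0,5,6,0,6,5,0,5,3 for degrees 0…16.
[t¹⁶] = 1·3 + 1·6 + 1·0 + 1·3 = 12.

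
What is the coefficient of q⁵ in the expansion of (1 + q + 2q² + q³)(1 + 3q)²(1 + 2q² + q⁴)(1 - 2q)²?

-32

(1 + q + 2q² + q³) has coefficients 1,1,2,1 for degrees 0…3.
(1 + 3q)² has coefficients 1,6,9,0,0,0 for degrees 0…5.
Multiplying by (1 + 2q² + q⁴) gives running coefficients 1,6,11,12,19,6 for degrees 0…5.
Finally multiplying by (1 - 2q)², the product of all factors after the first has coefficients 1,2,-9,-8,15,-22 for degrees 0…5.
[q⁵] = 1·(-22) + 1·15 + 2·(-8) + 1·(-9) = -32.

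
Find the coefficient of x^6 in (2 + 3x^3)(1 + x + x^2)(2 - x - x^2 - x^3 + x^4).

(2 + 3x^3) has coefficients 2,0,0,3 for degrees 0…3.
(1 + x + x^2) has coefficients 1,1,1,0,0,0,0 for degrees 0…6.
Finally multiplying by (2 - x - x^2 - x^3 + x^4), the product of all factors after the first has coefficients 2,1,0,-3,-1,0,1 for degrees 0…6.
[x^6] = 2·1 + 3·(-3) = -7.

-7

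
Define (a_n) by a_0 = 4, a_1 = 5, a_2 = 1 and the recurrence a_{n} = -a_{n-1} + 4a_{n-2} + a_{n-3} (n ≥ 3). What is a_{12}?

The ordinary generating function has denominator 1 + z - 4z^2 - z^3.
Iterating the recurrence: a_0,…,a_{12} = 4, 5, 1, 23, -14, 107, -140, 554, -1007, 3083, -6557, 17882, -41027.

-41027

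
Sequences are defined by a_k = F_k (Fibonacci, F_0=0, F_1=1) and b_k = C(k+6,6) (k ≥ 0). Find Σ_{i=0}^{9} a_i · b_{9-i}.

10220

This is [x^9] in the product of the two ordinary generating functions.
Σ = 0·5005 + 1·3003 + 1·1716 + 2·924 + 3·462 + 5·210 + 8·84 + 13·28 + 21·7 + 34·1 = 10220.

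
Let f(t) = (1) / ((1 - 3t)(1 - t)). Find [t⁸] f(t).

Partial fractions give a closed form: a_n = (3/2)·3^n + (-1/2)·1^n.
At n = 8: a_8 = 9841.

9841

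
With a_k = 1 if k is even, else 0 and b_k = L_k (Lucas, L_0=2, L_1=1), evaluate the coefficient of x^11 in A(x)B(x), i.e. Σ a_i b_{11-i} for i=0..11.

320

The convolution is the t^11 coefficient of A(t)B(t).
Σ = 1·199 + 0·123 + 1·76 + 0·47 + 1·29 + 0·18 + 1·11 + 0·7 + 1·4 + 0·3 + 1·1 + 0·2 = 320.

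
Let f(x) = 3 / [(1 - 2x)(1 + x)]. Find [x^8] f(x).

513

Partial fractions give a closed form: a_n = (2)·2^n + (1)·(-1)^n.
At n = 8: a_8 = 513.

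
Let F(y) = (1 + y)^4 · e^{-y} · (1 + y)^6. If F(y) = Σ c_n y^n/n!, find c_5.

The EGF product rule gives c_5 = Σ_{k_1+k_2+k_3=5} C(5; k_1,k_2,k_3) · ∏ g_i(k_i), where (1+y)^4 gives the falling factorial (4)_k; e^{-y} gives (-1)^k; (1+y)^6 gives the falling factorial (6)_k.
g_1(k) for k = 0…5: 1, 4, 12, 24, 24, 0.
g_2(k) for k = 0…5: 1, -1, 1, -1, 1, -1.
g_3(k) for k = 0…5: 1, 6, 30, 120, 360, 720.
First combine the last two factors: h(k) = Σ_j C(k,j)·g_2(j)·g_3(k−j) for k = 0…5: 1, 5, 19, 47, 37, -151.
c_5 = Σ_k C(5,k)·g_1(k)·h(5−k) = 1·1·(-151) + 5·4·37 + 10·12·47 + 10·24·19 + 5·24·5 = −151 + 740 + 5640 + 4560 + 600 = 11389.

11389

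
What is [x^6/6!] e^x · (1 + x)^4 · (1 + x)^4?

93289

The EGF product rule gives c_6 = Σ_{k_1+k_2+k_3=6} C(6; k_1,k_2,k_3) · ∏ g_i(k_i), where e^x gives (1)^k; (1+x)^4 gives the falling factorial (4)_k; (1+x)^4 gives the falling factorial (4)_k.
g_1(k) for k = 0…6: 1, 1, 1, 1, 1, 1, 1.
g_2(k) for k = 0…6: 1, 4, 12, 24, 24, 0, 0.
g_3(k) for k = 0…6: 1, 4, 12, 24, 24, 0, 0.
First combine the last two factors: h(k) = Σ_j C(k,j)·g_2(j)·g_3(k−j) for k = 0…6: 1, 8, 56, 336, 1680, 6720, 20160.
c_6 = Σ_k C(6,k)·g_1(k)·h(6−k) = 1·1·20160 + 6·1·6720 + 15·1·1680 + 20·1·336 + 15·1·56 + 6·1·8 + 1·1·1 = 20160 + 40320 + 25200 + 6720 + 840 + 48 + 1 = 93289.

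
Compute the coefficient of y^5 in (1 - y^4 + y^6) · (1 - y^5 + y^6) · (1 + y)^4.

(1 - y^4 + y^6) has coefficients 1,0,0,0,-1,0 for degrees 0…5.
(1 - y^5 + y^6) has coefficients 1,0,0,0,0,-1 for degrees 0…5.
Finally multiplying by (1 + y)^4, the product of all factors after the first has coefficients 1,4,6,4,1,-1 for degrees 0…5.
[y^5] = 1·(-1) − 1·4 = -5.

-5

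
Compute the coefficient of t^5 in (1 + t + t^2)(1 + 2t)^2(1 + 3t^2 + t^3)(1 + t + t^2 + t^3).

105

(1 + t + t^2) has coefficients 1,1,1 for degrees 0…2.
(1 + 2t)^2 has coefficients 1,4,4,0,0,0 for degrees 0…5.
Multiplying by (1 + 3t^2 + t^3) gives running coefficients 1,4,7,13,16,4 for degrees 0…5.
Finally multiplying by (1 + t + t^2 + t^3), the product of all factors after the first has coefficients 1,5,12,25,40,40 for degrees 0…5.
[t^5] = 1·40 + 1·40 + 1·25 = 105.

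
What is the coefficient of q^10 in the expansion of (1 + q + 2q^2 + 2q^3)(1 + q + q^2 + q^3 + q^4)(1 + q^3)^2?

(1 + q + 2q^2 + 2q^3) has coefficients 1,1,2,2 for degrees 0…3.
(1 + q + q^2 + q^3 + q^4) has coefficients 1,1,1,1,1,0,0,0,0,0,0 for degrees 0…10.
Finally multiplying by (1 + q^3)^2, the product of all factors after the first has coefficients 1,1,1,3,3,2,3,3,1,1,1 for degrees 0…10.
[q^10] = 1·1 + 1·1 + 2·1 + 2·3 = 10.

10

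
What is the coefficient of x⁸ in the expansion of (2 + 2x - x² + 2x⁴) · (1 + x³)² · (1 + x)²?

13

(2 + 2x - x² + 2x⁴) has coefficients 2,2,-1,0,2 for degrees 0…4.
(1 + x³)² has coefficients 1,0,0,2,0,0,1,0,0 for degrees 0…8.
Finally multiplying by (1 + x)², the product of all factors after the first has coefficients 1,2,1,2,4,2,1,2,1 for degrees 0…8.
[x⁸] = 2·1 + 2·2 − 1·1 + 2·4 = 13.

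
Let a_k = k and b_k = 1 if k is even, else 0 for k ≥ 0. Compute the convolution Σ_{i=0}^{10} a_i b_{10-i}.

30

Write out a_i and b_{10-i} for i = 0,…,10 and sum the products.
Σ = 0·1 + 1·0 + 2·1 + 3·0 + 4·1 + 5·0 + 6·1 + 7·0 + 8·1 + 9·0 + 10·1 = 30.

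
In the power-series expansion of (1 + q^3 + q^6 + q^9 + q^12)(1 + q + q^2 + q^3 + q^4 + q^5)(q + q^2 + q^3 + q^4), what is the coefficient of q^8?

(1 + q^3 + q^6 + q^9 + q^12) has coefficients 1,0,0,1,0,0,1,0,0 for degrees 0…8.
(1 + q + q^2 + q^3 + q^4 + q^5) has coefficients 1,1,1,1,1,1,0,0,0 for degrees 0…8.
Finally multiplying by (q + q^2 + q^3 + q^4), the product of all factors after the first has coefficients 0,1,2,3,4,4,4,3,2 for degrees 0…8.
[q^8] = 1·2 + 1·4 + 1·2 = 8.

8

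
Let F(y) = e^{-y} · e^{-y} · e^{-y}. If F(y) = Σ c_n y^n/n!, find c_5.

The EGF product rule gives c_5 = Σ_{k_1+k_2+k_3=5} C(5; k_1,k_2,k_3) · ∏ g_i(k_i), where e^{-y} gives (-1)^k; e^{-y} gives (-1)^k; e^{-y} gives (-1)^k.
g_1(k) for k = 0…5: 1, -1, 1, -1, 1, -1.
g_2(k) for k = 0…5: 1, -1, 1, -1, 1, -1.
g_3(k) for k = 0…5: 1, -1, 1, -1, 1, -1.
First combine the last two factors: h(k) = Σ_j C(k,j)·g_2(j)·g_3(k−j) for k = 0…5: 1, -2, 4, -8, 16, -32.
c_5 = Σ_k C(5,k)·g_1(k)·h(5−k) = 1·1·(-32) + 5·(-1)·16 + 10·1·(-8) + 10·(-1)·4 + 5·1·(-2) + 1·(-1)·1 = −32 − 80 − 80 − 40 − 10 − 1 = -243.

-243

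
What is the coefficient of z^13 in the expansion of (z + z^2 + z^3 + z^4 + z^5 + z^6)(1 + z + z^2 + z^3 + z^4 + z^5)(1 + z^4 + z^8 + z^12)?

(z + z^2 + z^3 + z^4 + z^5 + z^6) has coefficients 0,1,1,1,1,1,1 for degrees 0…6.
(1 + z + z^2 + z^3 + z^4 + z^5) has coefficients 1,1,1,1,1,1,0,0,0,0,0,0,0,0 for degrees 0…13.
Finally multiplying by (1 + z^4 + z^8 + z^12), the product of all factors after the first has coefficients 1,1,1,1,2,2,1,1,2,2,1,1,2,2 for degrees 0…13.
[z^13] = 1·2 + 1·1 + 1·1 + 1·2 + 1·2 + 1·1 = 9.

9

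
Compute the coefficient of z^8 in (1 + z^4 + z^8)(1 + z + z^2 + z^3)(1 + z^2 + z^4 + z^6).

4

(1 + z^4 + z^8) has coefficients 1,0,0,0,1,0,0,0,1 for degrees 0…8.
(1 + z + z^2 + z^3) has coefficients 1,1,1,1,0,0,0,0,0 for degrees 0…8.
Finally multiplying by (1 + z^2 + z^4 + z^6), the product of all factors after the first has coefficients 1,1,2,2,2,2,2,2,1 for degrees 0…8.
[z^8] = 1·1 + 1·2 + 1·1 = 4.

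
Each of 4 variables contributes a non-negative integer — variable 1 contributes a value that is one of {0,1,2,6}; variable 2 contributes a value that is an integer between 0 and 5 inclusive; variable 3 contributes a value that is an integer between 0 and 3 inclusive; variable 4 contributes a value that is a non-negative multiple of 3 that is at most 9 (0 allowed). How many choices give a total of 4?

14

The generating function for the choices is (1 + z + z^2 + z^6)·(1 + z + z^2 + z^3 + z^4 + z^5)·(1 + z + z^2 + z^3)·(1 + z^3 + z^6 + z^9); the count is [z^4].
(1 + z + z^2 + z^6) has coefficients 1,1,1,0,0 for degrees 0…4.
(1 + z + z^2 + z^3 + z^4 + z^5) has coefficients 1,1,1,1,1 for degrees 0…4.
Multiplying by (1 + z + z^2 + z^3) gives running coefficients 1,2,3,4,4 for degrees 0…4.
Finally multiplying by (1 + z^3 + z^6 + z^9), the product of all factors after the first has coefficients 1,2,3,5,6 for degrees 0…4.
[z^4] = 1·6 + 1·5 + 1·3 = 14.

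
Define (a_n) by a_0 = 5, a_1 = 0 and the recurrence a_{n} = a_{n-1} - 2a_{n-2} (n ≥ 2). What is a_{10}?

170

The ordinary generating function has denominator 1 - y + 2y^2.
Iterating the recurrence: a_0,…,a_{10} = 5, 0, -10, -10, 10, 30, 10, -50, -70, 30, 170.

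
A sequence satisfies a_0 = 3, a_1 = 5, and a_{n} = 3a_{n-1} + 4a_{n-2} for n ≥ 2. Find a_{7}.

26213

The ordinary generating function has denominator 1 - 3z - 4z^2.
Iterating the recurrence: a_0,…,a_{7} = 3, 5, 27, 101, 411, 1637, 6555, 26213.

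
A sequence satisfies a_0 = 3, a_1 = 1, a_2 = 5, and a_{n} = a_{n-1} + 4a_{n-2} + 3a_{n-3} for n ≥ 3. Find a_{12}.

The ordinary generating function has denominator 1 - z - 4z^2 - 3z^3.
Iterating the recurrence: a_0,…,a_{12} = 3, 1, 5, 18, 41, 128, 346, 981, 2749, 7711, 21650, 60741, 170474.

170474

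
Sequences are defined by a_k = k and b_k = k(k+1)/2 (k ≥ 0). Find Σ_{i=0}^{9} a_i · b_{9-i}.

330

The convolution is the t^9 coefficient of A(t)B(t).
Σ = 0·45 + 1·36 + 2·28 + 3·21 + 4·15 + 5·10 + 6·6 + 7·3 + 8·1 + 9·0 = 330.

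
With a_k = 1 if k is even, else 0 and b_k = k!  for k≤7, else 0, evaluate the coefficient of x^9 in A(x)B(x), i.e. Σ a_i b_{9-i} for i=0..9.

5167

This is [x^9] in the product of the two ordinary generating functions.
Σ = 1·0 + 0·0 + 1·5040 + 0·720 + 1·120 + 0·24 + 1·6 + 0·2 + 1·1 + 0·1 = 5167.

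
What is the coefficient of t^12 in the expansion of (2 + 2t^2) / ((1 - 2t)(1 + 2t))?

The denominator gives the recurrence a_n = 4a_(n−2) for n ≥ 3; the numerator fixes a_0 = 2, a_1 = 0, a_2 = 10.
Iterating: 2, 0, 10, 0, 40, 0, 160, 0, 640, 0, 2560, 0, 10240, so a_12 = 10240.

10240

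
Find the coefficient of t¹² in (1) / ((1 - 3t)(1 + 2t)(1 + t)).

242425

Partial fractions give a closed form: a_n = (9/20)·3^n + (4/5)·(-2)^n + (-1/4)·(-1)^n.
At n = 12: a_12 = 242425.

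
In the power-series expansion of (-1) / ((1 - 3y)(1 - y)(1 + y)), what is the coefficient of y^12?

The denominator gives the recurrence a_n = 3a_(n−1) + a_(n−2) − 3a_(n−3) for n ≥ 3; the numerator fixes a_0 = -1, a_1 = -3, a_2 = -10.
Iterating: -1, -3, -10, -30, -91, -273, -820, -2460, -7381, -22143, -66430, -199290, -597871, so a_12 = -597871.

-597871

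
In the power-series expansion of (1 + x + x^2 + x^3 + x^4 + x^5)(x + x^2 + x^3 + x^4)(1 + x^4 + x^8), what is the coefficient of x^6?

6

(1 + x + x^2 + x^3 + x^4 + x^5) has coefficients 1,1,1,1,1,1 for degrees 0…5.
(x + x^2 + x^3 + x^4) has coefficients 0,1,1,1,1,0,0 for degrees 0…6.
Finally multiplying by (1 + x^4 + x^8), the product of all factors after the first has coefficients 0,1,1,1,1,1,1 for degrees 0…6.
[x^6] = 1·1 + 1·1 + 1·1 + 1·1 + 1·1 + 1·1 = 6.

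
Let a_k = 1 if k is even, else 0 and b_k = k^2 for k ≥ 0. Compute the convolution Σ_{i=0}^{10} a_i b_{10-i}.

Write out a_i and b_{10-i} for i = 0,…,10 and sum the products.
Σ = 1·100 + 0·81 + 1·64 + 0·49 + 1·36 + 0·25 + 1·16 + 0·9 + 1·4 + 0·1 + 1·0 = 220.

220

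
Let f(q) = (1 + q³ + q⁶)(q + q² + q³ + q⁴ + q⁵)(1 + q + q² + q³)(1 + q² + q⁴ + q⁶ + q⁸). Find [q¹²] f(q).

27

(1 + q³ + q⁶) has coefficients 1,0,0,1,0,0,1 for degrees 0…6.
(q + q² + q³ + q⁴ + q⁵) has coefficients 0,1,1,1,1,1,0,0,0,0,0,0,0 for degrees 0…12.
Multiplying by (1 + q + q² + q³) gives running coefficients 0,1,2,3,4,4,3,2,1,0,0,0,0 for degrees 0…12.
Finally multiplying by (1 + q² + q⁴ + q⁶ + q⁸), the product of all factors after the first has coefficients 0,1,2,4,6,8,9,10,10,10,10,9,8 for degrees 0…12.
[q¹²] = 1·8 + 1·10 + 1·9 = 27.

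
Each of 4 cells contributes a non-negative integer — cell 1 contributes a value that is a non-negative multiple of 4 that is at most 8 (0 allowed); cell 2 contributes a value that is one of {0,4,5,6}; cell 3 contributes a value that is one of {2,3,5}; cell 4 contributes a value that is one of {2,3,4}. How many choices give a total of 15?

The generating function for the choices is (1 + x^4 + x^8)·(1 + x^4 + x^5 + x^6)·(x^2 + x^3 + x^5)·(x^2 + x^3 + x^4); the count is [x^15].
(1 + x^4 + x^8) has coefficients 1,0,0,0,1,0,0,0,1 for degrees 0…8.
(1 + x^4 + x^5 + x^6) has coefficients 1,0,0,0,1,1,1,0,0,0,0,0,0,0,0,0 for degrees 0…15.
Multiplying by (x^2 + x^3 + x^5) gives running coefficients 0,0,1,1,0,1,1,2,2,2,1,1,0,0,0,0 for degrees 0…15.
Finally multiplying by (x^2 + x^3 + x^4), the product of all factors after the first has coefficients 0,0,0,0,1,2,2,2,2,4,5,6,5,4,2,1 for degrees 0…15.
[x^15] = 1·1 + 1·6 + 1·2 = 9.

9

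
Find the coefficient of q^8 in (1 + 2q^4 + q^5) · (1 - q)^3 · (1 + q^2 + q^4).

4

(1 + 2q^4 + q^5) has coefficients 1,0,0,0,2,1 for degrees 0…5.
(1 - q)^3 has coefficients 1,-3,3,-1,0,0,0,0,0 for degrees 0…8.
Finally multiplying by (1 + q^2 + q^4), the product of all factors after the first has coefficients 1,-3,4,-4,4,-4,3,-1,0 for degrees 0…8.
[q^8] = 1·0 + 2·4 + 1·(-4) = 4.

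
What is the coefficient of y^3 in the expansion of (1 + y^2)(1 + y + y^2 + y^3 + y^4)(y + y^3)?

(1 + y^2) has coefficients 1,0,1 for degrees 0…2.
(1 + y + y^2 + y^3 + y^4) has coefficients 1,1,1,1 for degrees 0…3.
Finally multiplying by (y + y^3), the product of all factors after the first has coefficients 0,1,1,2 for degrees 0…3.
[y^3] = 1·2 + 1·1 = 3.

3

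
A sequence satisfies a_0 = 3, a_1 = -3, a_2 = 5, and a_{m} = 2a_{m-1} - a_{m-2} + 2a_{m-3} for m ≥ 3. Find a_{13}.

The ordinary generating function has denominator 1 - 2q + q^2 - 2q^3.
Iterating the recurrence: a_0,…,a_{13} = 3, -3, 5, 19, 27, 45, 101, 211, 411, 813, 1637, 3283, 6555, 13101.

13101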